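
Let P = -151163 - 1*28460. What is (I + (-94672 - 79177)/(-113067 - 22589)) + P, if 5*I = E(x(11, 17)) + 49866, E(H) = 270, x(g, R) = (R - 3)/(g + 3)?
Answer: -115032569979/678280 ≈ -1.6959e+5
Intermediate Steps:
P = -179623 (P = -151163 - 28460 = -179623)
x(g, R) = (-3 + R)/(3 + g)
I = 50136/5 (I = (270 + 49866)/5 = (1/5)*50136 = 50136/5 ≈ 10027.)
(I + (-94672 - 79177)/(-113067 - 22589)) + P = (50136/5 + (-94672 - 79177)/(-113067 - 22589)) - 179623 = (50136/5 - 173849/(-135656)) - 179623 = (50136/5 - 173849*(-1/135656)) - 179623 = (50136/5 + 173849/135656) - 179623 = 6802118461/678280 - 179623 = -115032569979/678280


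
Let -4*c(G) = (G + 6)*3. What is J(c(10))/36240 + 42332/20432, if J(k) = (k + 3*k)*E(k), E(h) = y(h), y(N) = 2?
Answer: 7979949/3856540 ≈ 2.0692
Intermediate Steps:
c(G) = -9/2 - 3*G/4 (c(G) = -(G + 6)*3/4 = -(6 + G)*3/4 = -(18 + 3*G)/4 = -9/2 - 3*G/4)
E(h) = 2
J(k) = 8*k (J(k) = (k + 3*k)*2 = (4*k)*2 = 8*k)
J(c(10))/36240 + 42332/20432 = (8*(-9/2 - ¾*10))/36240 + 42332/20432 = (8*(-9/2 - 15/2))*(1/36240) + 42332*(1/20432) = (8*(-12))*(1/36240) + 10583/5108 = -96*1/36240 + 10583/5108 = -2/755 + 10583/5108 = 7979949/3856540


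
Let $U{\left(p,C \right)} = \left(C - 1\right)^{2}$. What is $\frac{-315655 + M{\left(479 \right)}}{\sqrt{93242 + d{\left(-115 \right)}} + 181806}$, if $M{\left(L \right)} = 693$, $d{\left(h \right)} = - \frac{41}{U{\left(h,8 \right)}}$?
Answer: $- \frac{935279029076}{539871030449} + \frac{2204734 \sqrt{4568817}}{1619613091347} \approx -1.7295$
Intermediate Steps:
$U{\left(p,C \right)} = \left(-1 + C\right)^{2}$
$d{\left(h \right)} = - \frac{41}{49}$ ($d{\left(h \right)} = - \frac{41}{\left(-1 + 8\right)^{2}} = - \frac{41}{7^{2}} = - \frac{41}{49}$)
$\frac{-315655 + M{\left(479 \right)}}{\sqrt{93242 + d{\left(-115 \right)}} + 181806} = \frac{-315655 + 693}{\sqrt{93242 - \frac{41}{49}} + 181806} = - \frac{314962}{\sqrt{\frac{4568817}{49}} + 181806} = - \frac{314962}{\frac{\sqrt{4568817}}{7} + 181806} = - \frac{314962}{181806 + \frac{\sqrt{4568817}}{7}}$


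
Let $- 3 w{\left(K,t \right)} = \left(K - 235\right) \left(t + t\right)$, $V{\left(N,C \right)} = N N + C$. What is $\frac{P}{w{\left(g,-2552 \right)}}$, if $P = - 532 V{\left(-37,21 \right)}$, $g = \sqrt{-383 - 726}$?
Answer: $\frac{21722225}{11980364} + \frac{92435 i \sqrt{1109}}{11980364} \approx 1.8132 + 0.25694 i$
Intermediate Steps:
$V{\left(N,C \right)} = C + N^{2}$ ($V{\left(N,C \right)} = N^{2} + C = C + N^{2}$)
$g = i \sqrt{1109}$ ($g = \sqrt{-1109} = i \sqrt{1109} \approx 33.302 i$)
$w{\left(K,t \right)} = - \frac{2 t \left(-235 + K\right)}{3}$ ($w{\left(K,t \right)} = - \frac{\left(K - 235\right) \left(t + t\right)}{3} = - \frac{\left(-235 + K\right) 2 t}{3} = - \frac{2 t \left(-235 + K\right)}{3}$)
$P = -739480$ ($P = - 532 \left(21 + \left(-37\right)^{2}\right) = - 532 \left(21 + 1369\right) = \left(-532\right) 1390 = -739480$)
$\frac{P}{w{\left(g,-2552 \right)}} = - \frac{739480}{\frac{2}{3} \left(-2552\right) \left(235 - i \sqrt{1109}\right)} = - \frac{739480}{- \frac{1199440}{3} + \frac{5104 i \sqrt{1109}}{3}}$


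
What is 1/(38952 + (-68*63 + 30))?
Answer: 1/34698 ≈ 2.8820e-5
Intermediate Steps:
1/(38952 + (-68*63 + 30)) = 1/(38952 + (-4284 + 30)) = 1/(38952 - 4254) = 1/34698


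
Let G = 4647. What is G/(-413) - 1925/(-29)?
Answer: 660262/11977 ≈ 55.128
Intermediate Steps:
G/(-413) - 1925/(-29) = 4647/(-413) - 1925/(-29) = 4647*(-1/413) - 1925*(-1/29) = -4647/413 + 1925/29 = 660262/11977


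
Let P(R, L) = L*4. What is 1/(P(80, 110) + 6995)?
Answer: 1/7435 ≈ 0.00013450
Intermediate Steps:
P(R, L) = 4*L
1/(P(80, 110) + 6995) = 1/(4*110 + 6995) = 1/(440 + 6995) = 1/7435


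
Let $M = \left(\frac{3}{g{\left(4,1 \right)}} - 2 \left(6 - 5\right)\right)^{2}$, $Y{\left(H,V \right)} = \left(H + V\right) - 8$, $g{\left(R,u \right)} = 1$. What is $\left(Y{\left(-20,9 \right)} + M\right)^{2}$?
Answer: $324$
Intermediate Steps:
$Y{\left(H,V \right)} = -8 + H + V$
$M = 1$ ($M = \left(\frac{3}{1} - 2 \left(6 - 5\right)\right)^{2} = \left(3 \cdot 1 - 2\right)^{2} = \left(3 - 2\right)^{2} = 1^{2} = 1$)
$\left(Y{\left(-20,9 \right)} + M\right)^{2} = \left(\left(-8 - 20 + 9\right) + 1\right)^{2} = \left(-19 + 1\right)^{2} = \left(-18\right)^{2} = 324$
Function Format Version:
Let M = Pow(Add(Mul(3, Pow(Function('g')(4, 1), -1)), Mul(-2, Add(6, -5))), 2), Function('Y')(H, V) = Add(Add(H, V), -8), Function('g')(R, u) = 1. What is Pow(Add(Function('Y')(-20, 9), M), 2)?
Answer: 324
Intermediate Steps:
Function('Y')(H, V) = Add(-8, H, V)
M = 1 (M = Pow(Add(Mul(3, Pow(1, -1)), Mul(-2, Add(6, -5))), 2) = Pow(Add(Mul(3, 1), Mul(-2, 1)), 2) = Pow(Add(3, -2), 2) = Pow(1, 2) = 1)
Pow(Add(Function('Y')(-20, 9), M), 2) = Pow(Add(Add(-8, -20, 9), 1), 2) = Pow(Add(-19, 1), 2) = Pow(-18, 2) = 324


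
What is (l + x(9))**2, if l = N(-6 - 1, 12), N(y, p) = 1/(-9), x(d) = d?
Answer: 6400/81 ≈ 79.012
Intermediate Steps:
N(y, p) = -1/9
l = -1/9 ≈ -0.11111
(l + x(9))**2 = (-1/9 + 9)**2 = (80/9)**2 = 6400/81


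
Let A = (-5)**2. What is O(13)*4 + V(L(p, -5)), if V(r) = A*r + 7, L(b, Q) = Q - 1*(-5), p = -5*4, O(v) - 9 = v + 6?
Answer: 119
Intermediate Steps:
A = 25
O(v) = 15 + v (O(v) = 9 + (v + 6) = 9 + (6 + v) = 15 + v)
p = -20
L(b, Q) = 5 + Q (L(b, Q) = Q + 5 = 5 + Q)
V(r) = 7 + 25*r (V(r) = 25*r + 7 = 7 + 25*r)
O(13)*4 + V(L(p, -5)) = (15 + 13)*4 + (7 + 25*(5 - 5)) = 28*4 + (7 + 25*0) = 112 + (7 + 0) = 112 + 7 = 119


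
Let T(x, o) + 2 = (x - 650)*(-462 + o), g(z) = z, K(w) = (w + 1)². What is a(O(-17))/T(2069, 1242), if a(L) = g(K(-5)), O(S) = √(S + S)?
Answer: 8/553409 ≈ 1.4456e-5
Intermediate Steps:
K(w) = (1 + w)²
T(x, o) = -2 + (-650 + x)*(-462 + o) (T(x, o) = -2 + (x - 650)*(-462 + o) = -2 + (-650 + x)*(-462 + o))
O(S) = √2*√S (O(S) = √(2*S) = √2*√S)
a(L) = 16 (a(L) = (1 - 5)² = (-4)² = 16)
a(O(-17))/T(2069, 1242) = 16/(300298 - 650*1242 - 462*2069 + 1242*2069) = 16/(300298 - 807300 - 955878 + 2569698) = 16/1106818 = 16*(1/1106818) = 8/553409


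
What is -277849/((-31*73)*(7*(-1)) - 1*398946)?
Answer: 277849/383105 ≈ 0.72526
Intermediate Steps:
-277849/((-31*73)*(7*(-1)) - 1*398946) = -277849/(-2263*(-7) - 398946) = -277849/(15841 - 398946) = -277849/(-383105) = -277849*(-1/383105) = 277849/383105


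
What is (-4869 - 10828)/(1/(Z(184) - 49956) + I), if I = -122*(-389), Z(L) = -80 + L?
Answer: -782526844/2365876215 ≈ -0.33076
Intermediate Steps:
I = 47458
(-4869 - 10828)/(1/(Z(184) - 49956) + I) = (-4869 - 10828)/(1/((-80 + 184) - 49956) + 47458) = -15697/(1/(104 - 49956) + 47458) = -15697/(1/(-49852) + 47458) = -15697/(-1/49852 + 47458) = -15697/2365876215/49852 = -15697*49852/2365876215 = -782526844/2365876215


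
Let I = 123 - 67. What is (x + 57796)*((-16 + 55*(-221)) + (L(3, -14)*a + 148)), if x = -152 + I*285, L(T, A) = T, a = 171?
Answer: -847182040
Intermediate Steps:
I = 56
x = 15808 (x = -152 + 56*285 = -152 + 15960 = 15808)
(x + 57796)*((-16 + 55*(-221)) + (L(3, -14)*a + 148)) = (15808 + 57796)*((-16 + 55*(-221)) + (3*171 + 148)) = 73604*((-16 - 12155) + (513 + 148)) = 73604*(-12171 + 661) = 73604*(-11510) = -847182040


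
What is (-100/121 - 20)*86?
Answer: -216720/121 ≈ -1791.1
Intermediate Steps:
(-100/121 - 20)*86 = -2520/121*86 = -216720/121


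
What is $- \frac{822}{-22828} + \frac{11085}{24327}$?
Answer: $\frac{45507529}{92556126} \approx 0.49167$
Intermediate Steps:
$- \frac{822}{-22828} + \frac{11085}{24327} = \left(-822\right) \left(- \frac{1}{22828}\right) + 11085 \cdot \frac{1}{24327} = \frac{411}{11414} + \frac{3695}{8109} = \frac{45507529}{92556126}$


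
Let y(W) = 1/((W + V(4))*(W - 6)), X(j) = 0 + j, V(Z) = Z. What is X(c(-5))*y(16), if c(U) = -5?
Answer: -1/40 ≈ -0.025000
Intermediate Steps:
X(j) = j
y(W) = 1/((-6 + W)*(4 + W)) (y(W) = 1/((W + 4)*(W - 6)) = 1/((4 + W)*(-6 + W)) = 1/((-6 + W)*(4 + W)))
X(c(-5))*y(16) = -5/(-24 + 16² - 2*16) = -5/(-24 + 256 - 32) = -5/200 = -5*1/200 = -1/40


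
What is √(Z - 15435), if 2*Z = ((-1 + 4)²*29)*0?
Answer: 21*I*√35 ≈ 124.24*I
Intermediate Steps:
Z = 0 (Z = (((-1 + 4)²*29)*0)/2 = ((3²*29)*0)/2 = ((9*29)*0)/2 = (261*0)/2 = (½)*0 = 0)
√(Z - 15435) = √(0 - 15435) = √(-15435) = 21*I*√35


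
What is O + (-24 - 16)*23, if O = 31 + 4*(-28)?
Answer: -1001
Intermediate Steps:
O = -81 (O = 31 - 112 = -81)
O + (-24 - 16)*23 = -81 + (-24 - 16)*23 = -81 - 40*23 = -81 - 920 = -1001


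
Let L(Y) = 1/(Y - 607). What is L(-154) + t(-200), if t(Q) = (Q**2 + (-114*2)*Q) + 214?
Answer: 65304453/761 ≈ 85814.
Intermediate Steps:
L(Y) = 1/(-607 + Y)
t(Q) = 214 + Q**2 - 228*Q (t(Q) = (Q**2 - 228*Q) + 214 = 214 + Q**2 - 228*Q)
L(-154) + t(-200) = 1/(-607 - 154) + (214 + (-200)**2 - 228*(-200)) = 1/(-761) + (214 + 40000 + 45600) = -1/761 + 85814 = 65304453/761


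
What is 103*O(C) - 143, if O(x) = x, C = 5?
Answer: 372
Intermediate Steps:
103*O(C) - 143 = 103*5 - 143 = 515 - 143 = 372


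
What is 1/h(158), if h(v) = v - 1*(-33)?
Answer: 1/191 ≈ 0.0052356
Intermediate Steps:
h(v) = 33 + v (h(v) = v + 33 = 33 + v)
1/h(158) = 1/(33 + 158) = 1/191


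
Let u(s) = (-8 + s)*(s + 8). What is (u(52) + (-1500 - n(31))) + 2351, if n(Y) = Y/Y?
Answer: 3490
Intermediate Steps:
n(Y) = 1
u(s) = (-8 + s)*(8 + s)
(u(52) + (-1500 - n(31))) + 2351 = ((-64 + 52²) + (-1500 - 1*1)) + 2351 = ((-64 + 2704) + (-1500 - 1)) + 2351 = (2640 - 1501) + 2351 = 1139 + 2351 = 3490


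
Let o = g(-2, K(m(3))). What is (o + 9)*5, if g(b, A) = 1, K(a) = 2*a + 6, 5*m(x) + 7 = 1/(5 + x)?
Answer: 50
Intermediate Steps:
m(x) = -7/5 + 1/(5*(5 + x))
K(a) = 6 + 2*a
o = 1
(o + 9)*5 = (1 + 9)*5 = 10*5 = 50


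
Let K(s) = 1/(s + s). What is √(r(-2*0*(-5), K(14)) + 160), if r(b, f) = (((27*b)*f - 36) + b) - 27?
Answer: √97 ≈ 9.8489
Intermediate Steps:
K(s) = 1/(2*s)
r(b, f) = -63 + b + 27*b*f (r(b, f) = ((27*b*f - 36) + b) - 27 = ((-36 + 27*b*f) + b) - 27 = (-36 + b + 27*b*f) - 27 = -63 + b + 27*b*f)
√(r(-2*0*(-5), K(14)) + 160) = √((-63 - 2*0*(-5) + 27*(-2*0*(-5))*((½)/14)) + 160) = √((-63 + 0*(-5) + 27*(0*(-5))*((½)*(1/14))) + 160) = √((-63 + 0 + 27*0*(1/28)) + 160) = √((-63 + 0 + 0) + 160) = √(-63 + 160) = √97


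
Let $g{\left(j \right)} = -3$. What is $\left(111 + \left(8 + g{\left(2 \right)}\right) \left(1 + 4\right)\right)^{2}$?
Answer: $18496$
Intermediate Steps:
$\left(111 + \left(8 + g{\left(2 \right)}\right) \left(1 + 4\right)\right)^{2} = \left(111 + \left(8 - 3\right) \left(1 + 4\right)\right)^{2} = \left(111 + 5 \cdot 5\right)^{2} = \left(111 + 25\right)^{2} = 136^{2} = 18496$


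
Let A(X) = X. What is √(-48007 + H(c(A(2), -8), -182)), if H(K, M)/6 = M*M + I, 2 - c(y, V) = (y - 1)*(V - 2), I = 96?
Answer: √151313 ≈ 388.99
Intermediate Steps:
c(y, V) = 2 - (-1 + y)*(-2 + V) (c(y, V) = 2 - (y - 1)*(V - 2) = 2 - (-1 + y)*(-2 + V))
H(K, M) = 576 + 6*M² (H(K, M) = 6*(M*M + 96) = 6*(M² + 96) = 6*(96 + M²) = 576 + 6*M²)
√(-48007 + H(c(A(2), -8), -182)) = √(-48007 + (576 + 6*(-182)²)) = √(-48007 + (576 + 6*33124)) = √(-48007 + (576 + 198744)) = √(-48007 + 199320) = √151313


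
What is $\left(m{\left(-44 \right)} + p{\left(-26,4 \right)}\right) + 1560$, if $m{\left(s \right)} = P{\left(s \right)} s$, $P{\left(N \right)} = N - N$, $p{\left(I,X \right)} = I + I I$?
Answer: $2210$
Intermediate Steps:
$p{\left(I,X \right)} = I + I^{2}$
$P{\left(N \right)} = 0$
$m{\left(s \right)} = 0$ ($m{\left(s \right)} = 0 s = 0$)
$\left(m{\left(-44 \right)} + p{\left(-26,4 \right)}\right) + 1560 = \left(0 - 26 \left(1 - 26\right)\right) + 1560 = \left(0 - -650\right) + 1560 = \left(0 + 650\right) + 1560 = 650 + 1560 = 2210$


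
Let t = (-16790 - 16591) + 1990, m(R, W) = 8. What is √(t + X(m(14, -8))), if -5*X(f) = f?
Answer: I*√784815/5 ≈ 177.18*I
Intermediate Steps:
t = -31391 (t = -33381 + 1990 = -31391)
X(f) = -f/5
√(t + X(m(14, -8))) = √(-31391 - ⅕*8) = √(-31391 - 8/5) = √(-156963/5) = I*√784815/5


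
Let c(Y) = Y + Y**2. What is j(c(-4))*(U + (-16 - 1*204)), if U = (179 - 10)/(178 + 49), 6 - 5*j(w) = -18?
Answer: -1194504/1135 ≈ -1052.4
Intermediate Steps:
j(w) = 24/5 (j(w) = 6/5 - 1/5*(-18) = 6/5 + 18/5 = 24/5)
U = 169/227 ≈ 0.74449
j(c(-4))*(U + (-16 - 1*204)) = 24*(169/227 + (-16 - 1*204))/5 = 24*(169/227 + (-16 - 204))/5 = 24*(169/227 - 220)/5 = (24/5)*(-49771/227) = -1194504/1135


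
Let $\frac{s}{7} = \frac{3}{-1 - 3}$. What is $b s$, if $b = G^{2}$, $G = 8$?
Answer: $-336$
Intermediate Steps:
$b = 64$ ($b = 8^{2} = 64$)
$s = - \frac{21}{4}$ ($s = 7 \frac{3}{-1 - 3} = 7 \frac{3}{-4} = 7 \cdot 3 \left(- \frac{1}{4}\right) = 7 \left(- \frac{3}{4}\right) = - \frac{21}{4} \approx -5.25$)
$b s = 64 \left(- \frac{21}{4}\right) = -336$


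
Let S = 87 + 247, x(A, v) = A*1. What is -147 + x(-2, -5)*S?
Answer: -815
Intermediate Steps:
x(A, v) = A
S = 334
-147 + x(-2, -5)*S = -147 - 2*334 = -147 - 668 = -815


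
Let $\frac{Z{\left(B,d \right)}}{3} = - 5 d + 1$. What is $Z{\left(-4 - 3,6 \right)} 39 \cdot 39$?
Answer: $-132327$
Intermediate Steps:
$Z{\left(B,d \right)} = 3 - 15 d$ ($Z{\left(B,d \right)} = 3 \left(- 5 d + 1\right) = 3 \left(1 - 5 d\right) = 3 - 15 d$)
$Z{\left(-4 - 3,6 \right)} 39 \cdot 39 = \left(3 - 90\right) 39 \cdot 39 = \left(-87\right) 39 \cdot 39 = \left(-3393\right) 39 = -132327$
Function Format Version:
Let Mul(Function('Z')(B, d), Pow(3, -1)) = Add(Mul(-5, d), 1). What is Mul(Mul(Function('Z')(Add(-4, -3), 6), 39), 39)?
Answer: -132327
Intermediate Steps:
Function('Z')(B, d) = Add(3, Mul(-15, d)) (Function('Z')(B, d) = Mul(3, Add(Mul(-5, d), 1)) = Mul(3, Add(1, Mul(-5, d))) = Add(3, Mul(-15, d)))
Mul(Mul(Function('Z')(Add(-4, -3), 6), 39), 39) = Mul(Mul(Add(3, Mul(-15, 6)), 39), 39) = Mul(Mul(Add(3, -90), 39), 39) = Mul(Mul(-87, 39), 39) = Mul(-3393, 39) = -132327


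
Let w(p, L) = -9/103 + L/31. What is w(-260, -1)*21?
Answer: -8022/3193 ≈ -2.5124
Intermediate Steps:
w(p, L) = -9/103 + L/31 (w(p, L) = -9*1/103 + L*(1/31) = -9/103 + L/31)
w(-260, -1)*21 = (-9/103 + (1/31)*(-1))*21 = (-9/103 - 1/31)*21 = -382/3193*21 = -8022/3193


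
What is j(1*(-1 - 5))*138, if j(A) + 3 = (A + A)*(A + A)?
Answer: 19458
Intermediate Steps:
j(A) = -3 + 4*A**2 (j(A) = -3 + (A + A)*(A + A) = -3 + (2*A)*(2*A) = -3 + 4*A**2)
j(1*(-1 - 5))*138 = (-3 + 4*(1*(-1 - 5))**2)*138 = (-3 + 4*(1*(-6))**2)*138 = (-3 + 4*(-6)**2)*138 = (-3 + 4*36)*138 = (-3 + 144)*138 = 141*138 = 19458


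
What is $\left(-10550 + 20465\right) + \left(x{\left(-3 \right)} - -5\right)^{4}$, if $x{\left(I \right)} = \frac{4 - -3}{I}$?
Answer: $\frac{807211}{81} \approx 9965.6$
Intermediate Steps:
$x{\left(I \right)} = \frac{7}{I}$ ($x{\left(I \right)} = \frac{4 + 3}{I} = \frac{7}{I}$)
$\left(-10550 + 20465\right) + \left(x{\left(-3 \right)} - -5\right)^{4} = \left(-10550 + 20465\right) + \left(\frac{7}{-3} - -5\right)^{4} = 9915 + \left(7 \left(- \frac{1}{3}\right) + 5\right)^{4} = 9915 + \left(- \frac{7}{3} + 5\right)^{4} = 9915 + \left(\frac{8}{3}\right)^{4} = 9915 + \frac{4096}{81} = \frac{807211}{81}$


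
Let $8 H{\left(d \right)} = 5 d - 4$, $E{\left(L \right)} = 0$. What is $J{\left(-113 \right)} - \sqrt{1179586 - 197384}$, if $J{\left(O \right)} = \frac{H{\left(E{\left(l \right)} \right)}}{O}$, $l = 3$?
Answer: $\frac{1}{226} - \sqrt{982202} \approx -991.06$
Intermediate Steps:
$H{\left(d \right)} = - \frac{1}{2} + \frac{5 d}{8}$ ($H{\left(d \right)} = \frac{5 d - 4}{8} = \frac{-4 + 5 d}{8} = - \frac{1}{2} + \frac{5 d}{8}$)
$J{\left(O \right)} = - \frac{1}{2 O}$ ($J{\left(O \right)} = \frac{- \frac{1}{2} + \frac{5}{8} \cdot 0}{O} = \frac{- \frac{1}{2} + 0}{O} = - \frac{1}{2 O}$)
$J{\left(-113 \right)} - \sqrt{1179586 - 197384} = - \frac{1}{2 \left(-113\right)} - \sqrt{1179586 - 197384} = \left(- \frac{1}{2}\right) \left(- \frac{1}{113}\right) - \sqrt{982202} = \frac{1}{226} - \sqrt{982202}$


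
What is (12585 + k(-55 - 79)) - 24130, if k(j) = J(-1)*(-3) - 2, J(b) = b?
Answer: -11544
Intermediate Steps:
k(j) = 1 (k(j) = -1*(-3) - 2 = 3 - 2 = 1)
(12585 + k(-55 - 79)) - 24130 = (12585 + 1) - 24130 = 12586 - 24130 = -11544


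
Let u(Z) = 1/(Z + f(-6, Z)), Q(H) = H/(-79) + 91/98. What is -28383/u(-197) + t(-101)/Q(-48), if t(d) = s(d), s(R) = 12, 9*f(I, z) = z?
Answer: 31666290646/5097 ≈ 6.2127e+6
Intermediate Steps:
f(I, z) = z/9
t(d) = 12
Q(H) = 13/14 - H/79 (Q(H) = H*(-1/79) + 91*(1/98) = -H/79 + 13/14 = 13/14 - H/79)
u(Z) = 9/(10*Z) (u(Z) = 1/(Z + Z/9) = 1/(10*Z/9) = 9/(10*Z))
-28383/u(-197) + t(-101)/Q(-48) = -28383/((9/10)/(-197)) + 12/(13/14 - 1/79*(-48)) = -28383/((9/10)*(-1/197)) + 12/(13/14 + 48/79) = -28383/(-9/1970) + 12/(1699/1106) = -28383*(-1970/9) + 12*(1106/1699) = 18638170/3 + 13272/1699 = 31666290646/5097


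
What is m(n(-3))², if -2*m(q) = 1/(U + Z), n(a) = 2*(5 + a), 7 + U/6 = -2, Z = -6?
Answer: 1/14400 ≈ 6.9444e-5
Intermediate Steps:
U = -54 (U = -42 + 6*(-2) = -42 - 12 = -54)
n(a) = 10 + 2*a
m(q) = 1/120 (m(q) = -1/(2*(-54 - 6)) = -½/(-60) = -½*(-1/60) = 1/120)
m(n(-3))² = (1/120)² = 1/14400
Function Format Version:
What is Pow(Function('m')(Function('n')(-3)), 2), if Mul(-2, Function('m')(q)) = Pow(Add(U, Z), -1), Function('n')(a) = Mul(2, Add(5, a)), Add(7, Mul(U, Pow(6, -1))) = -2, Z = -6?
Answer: Rational(1, 14400) ≈ 6.9444e-5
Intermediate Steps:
U = -54 (U = Add(-42, Mul(6, -2)) = Add(-42, -12) = -54)
Function('n')(a) = Add(10, Mul(2, a))
Function('m')(q) = Rational(1, 120) (Function('m')(q) = Mul(Rational(-1, 2), Pow(Add(-54, -6), -1)) = Mul(Rational(-1, 2), Pow(-60, -1)) = Mul(Rational(-1, 2), Rational(-1, 60)) = Rational(1, 120))
Pow(Function('m')(Function('n')(-3)), 2) = Pow(Rational(1, 120), 2) = Rational(1, 14400)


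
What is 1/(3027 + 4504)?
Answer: 1/7531 ≈ 0.00013278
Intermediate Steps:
1/(3027 + 4504) = 1/7531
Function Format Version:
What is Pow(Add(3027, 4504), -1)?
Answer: Rational(1, 7531) ≈ 0.00013278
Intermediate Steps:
Pow(Add(3027, 4504), -1) = Pow(7531, -1) = Rational(1, 7531)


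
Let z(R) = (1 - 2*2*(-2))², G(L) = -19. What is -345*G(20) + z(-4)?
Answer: 6636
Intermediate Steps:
z(R) = 81 (z(R) = (1 - 4*(-2))² = (1 + 8)² = 9² = 81)
-345*G(20) + z(-4) = -345*(-19) + 81 = 6555 + 81 = 6636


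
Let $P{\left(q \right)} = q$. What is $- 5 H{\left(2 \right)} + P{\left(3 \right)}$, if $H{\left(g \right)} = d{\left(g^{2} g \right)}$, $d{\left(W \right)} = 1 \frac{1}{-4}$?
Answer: $\frac{17}{4} \approx 4.25$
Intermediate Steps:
$d{\left(W \right)} = - \frac{1}{4}$ ($d{\left(W \right)} = 1 \left(- \frac{1}{4}\right) = - \frac{1}{4}$)
$H{\left(g \right)} = - \frac{1}{4}$
$- 5 H{\left(2 \right)} + P{\left(3 \right)} = \left(-5\right) \left(- \frac{1}{4}\right) + 3 = \frac{5}{4} + 3 = \frac{17}{4}$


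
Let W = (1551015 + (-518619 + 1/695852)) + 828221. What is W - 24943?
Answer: 1277357424249/695852 ≈ 1.8357e+6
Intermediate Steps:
W = 1294714060685/695852 (W = (1551015 + (-518619 + 1/695852)) + 828221 = (1551015 - 360882068387/695852) + 828221 = 718394821393/695852 + 828221 = 1294714060685/695852 ≈ 1.8606e+6)
W - 24943 = 1294714060685/695852 - 24943 = 1277357424249/695852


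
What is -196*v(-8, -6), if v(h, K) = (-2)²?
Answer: -784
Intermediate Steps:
v(h, K) = 4
-196*v(-8, -6) = -196*4 = -784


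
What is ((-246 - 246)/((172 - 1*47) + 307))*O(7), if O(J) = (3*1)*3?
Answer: -41/4 ≈ -10.250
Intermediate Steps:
O(J) = 9 (O(J) = 3*3 = 9)
((-246 - 246)/((172 - 1*47) + 307))*O(7) = ((-246 - 246)/((172 - 1*47) + 307))*9 = -492/((172 - 47) + 307)*9 = -492/(125 + 307)*9 = -492/432*9 = -492*1/432*9 = -41/36*9 = -41/4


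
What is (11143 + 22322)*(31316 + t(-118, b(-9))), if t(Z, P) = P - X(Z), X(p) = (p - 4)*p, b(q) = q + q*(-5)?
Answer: 567432540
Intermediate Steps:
b(q) = -4*q (b(q) = q - 5*q = -4*q)
X(p) = p*(-4 + p) (X(p) = (-4 + p)*p = p*(-4 + p))
t(Z, P) = P - Z*(-4 + Z)
(11143 + 22322)*(31316 + t(-118, b(-9))) = (11143 + 22322)*(31316 + (-4*(-9) - 1*(-118)*(-4 - 118))) = 33465*(31316 + (36 - 1*(-118)*(-122))) = 33465*(31316 + (36 - 14396)) = 33465*(31316 - 14360) = 33465*16956 = 567432540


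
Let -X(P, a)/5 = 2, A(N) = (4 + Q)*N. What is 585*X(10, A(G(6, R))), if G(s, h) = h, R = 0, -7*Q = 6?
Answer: -5850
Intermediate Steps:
Q = -6/7 (Q = -⅐*6 = -6/7 ≈ -0.85714)
A(N) = 22*N/7 (A(N) = (4 - 6/7)*N = 22*N/7)
X(P, a) = -10 (X(P, a) = -5*2 = -10)
585*X(10, A(G(6, R))) = 585*(-10) = -5850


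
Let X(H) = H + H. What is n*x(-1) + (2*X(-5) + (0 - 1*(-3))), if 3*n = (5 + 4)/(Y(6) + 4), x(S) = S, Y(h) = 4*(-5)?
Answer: -269/16 ≈ -16.813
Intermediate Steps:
Y(h) = -20
X(H) = 2*H
n = -3/16 (n = ((5 + 4)/(-20 + 4))/3 = (9/(-16))/3 = (9*(-1/16))/3 = (1/3)*(-9/16) = -3/16 ≈ -0.18750)
n*x(-1) + (2*X(-5) + (0 - 1*(-3))) = -3/16*(-1) + (2*(2*(-5)) + (0 - 1*(-3))) = 3/16 + (2*(-10) + (0 + 3)) = 3/16 + (-20 + 3) = 3/16 - 17 = -269/16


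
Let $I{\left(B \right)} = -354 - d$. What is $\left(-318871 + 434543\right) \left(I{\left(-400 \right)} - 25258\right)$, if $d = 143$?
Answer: $-2979132360$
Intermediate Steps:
$I{\left(B \right)} = -497$ ($I{\left(B \right)} = -354 - 143 = -497$)
$\left(-318871 + 434543\right) \left(I{\left(-400 \right)} - 25258\right) = \left(-318871 + 434543\right) \left(-497 - 25258\right) = 115672 \left(-25755\right) = -2979132360$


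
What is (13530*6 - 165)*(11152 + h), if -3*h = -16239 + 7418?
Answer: 1141690385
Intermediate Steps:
h = 8821/3 (h = -(-16239 + 7418)/3 = -⅓*(-8821) = 8821/3 ≈ 2940.3)
(13530*6 - 165)*(11152 + h) = (13530*6 - 165)*(11152 + 8821/3) = (81180 - 165)*(42277/3) = 81015*(42277/3) = 1141690385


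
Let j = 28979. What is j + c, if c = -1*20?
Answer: 28959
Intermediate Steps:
c = -20
j + c = 28979 - 20 = 28959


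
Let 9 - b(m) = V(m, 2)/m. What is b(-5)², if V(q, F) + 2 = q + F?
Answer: 64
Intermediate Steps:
V(q, F) = -2 + F + q (V(q, F) = -2 + (q + F) = -2 + (F + q) = -2 + F + q)
b(m) = 8 (b(m) = 9 - (-2 + 2 + m)/m = 9 - m/m = 9 - 1*1 = 9 - 1 = 8)
b(-5)² = 8² = 64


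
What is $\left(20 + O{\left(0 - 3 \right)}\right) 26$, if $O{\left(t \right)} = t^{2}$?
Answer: $754$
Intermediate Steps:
$\left(20 + O{\left(0 - 3 \right)}\right) 26 = \left(20 + \left(0 - 3\right)^{2}\right) 26 = \left(20 + \left(-3\right)^{2}\right) 26 = \left(20 + 9\right) 26 = 29 \cdot 26 = 754$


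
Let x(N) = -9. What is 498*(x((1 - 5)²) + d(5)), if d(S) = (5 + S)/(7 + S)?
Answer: -4067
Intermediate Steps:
d(S) = (5 + S)/(7 + S)
498*(x((1 - 5)²) + d(5)) = 498*(-9 + (5 + 5)/(7 + 5)) = 498*(-9 + 10/12) = 498*(-9 + (1/12)*10) = 498*(-9 + ⅚) = 498*(-49/6) = -4067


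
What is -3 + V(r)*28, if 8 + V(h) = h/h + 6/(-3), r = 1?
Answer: -255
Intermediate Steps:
V(h) = -9 (V(h) = -8 + (h/h + 6/(-3)) = -8 + (1 + 6*(-1/3)) = -8 + (1 - 2) = -8 - 1 = -9)
-3 + V(r)*28 = -3 - 9*28 = -3 - 252 = -255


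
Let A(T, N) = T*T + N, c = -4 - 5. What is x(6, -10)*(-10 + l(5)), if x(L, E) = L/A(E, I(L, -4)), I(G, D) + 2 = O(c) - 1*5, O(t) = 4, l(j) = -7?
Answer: -102/97 ≈ -1.0515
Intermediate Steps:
c = -9
I(G, D) = -3 (I(G, D) = -2 + (4 - 1*5) = -2 + (4 - 5) = -2 - 1 = -3)
A(T, N) = N + T² (A(T, N) = T² + N = N + T²)
x(L, E) = L/(-3 + E²)
x(6, -10)*(-10 + l(5)) = (6/(-3 + (-10)²))*(-10 - 7) = (6/(-3 + 100))*(-17) = (6/97)*(-17) = -102/97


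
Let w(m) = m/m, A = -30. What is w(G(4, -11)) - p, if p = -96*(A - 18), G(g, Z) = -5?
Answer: -4607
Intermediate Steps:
w(m) = 1
p = 4608 (p = -96*(-30 - 18) = -96*(-48) = 4608)
w(G(4, -11)) - p = 1 - 1*4608 = 1 - 4608 = -4607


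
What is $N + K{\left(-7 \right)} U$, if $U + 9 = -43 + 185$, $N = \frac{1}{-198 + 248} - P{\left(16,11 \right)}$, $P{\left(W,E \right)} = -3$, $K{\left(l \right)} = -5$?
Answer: $- \frac{33099}{50} \approx -661.98$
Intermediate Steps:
$N = \frac{151}{50}$ ($N = \frac{1}{-198 + 248} - -3 = \frac{1}{50} + 3 = \frac{151}{50} \approx 3.02$)
$U = 133$ ($U = -9 + \left(-43 + 185\right) = -9 + 142 = 133$)
$N + K{\left(-7 \right)} U = \frac{151}{50} - 665 = - \frac{33099}{50}$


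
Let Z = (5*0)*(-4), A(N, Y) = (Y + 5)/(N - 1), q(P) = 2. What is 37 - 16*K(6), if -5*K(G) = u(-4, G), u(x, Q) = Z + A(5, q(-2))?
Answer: 213/5 ≈ 42.600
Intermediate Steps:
A(N, Y) = (5 + Y)/(-1 + N)
Z = 0 (Z = 0*(-4) = 0)
u(x, Q) = 7/4 (u(x, Q) = 0 + (5 + 2)/(-1 + 5) = 0 + 7/4 = 7/4)
K(G) = -7/20 (K(G) = -1/5*7/4 = -7/20)
37 - 16*K(6) = 37 - 16*(-7/20) = 37 + 28/5 = 213/5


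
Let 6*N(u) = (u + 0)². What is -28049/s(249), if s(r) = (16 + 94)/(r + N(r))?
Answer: -118731417/44 ≈ -2.6984e+6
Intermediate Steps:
N(u) = u²/6 (N(u) = (u + 0)²/6 = u²/6)
s(r) = 110/(r + r²/6) (s(r) = (16 + 94)/(r + r²/6) = 110/(r + r²/6))
-28049/s(249) = -28049/(660/(249*(6 + 249))) = -28049/(660*(1/249)/255) = -28049/(660*(1/249)*(1/255)) = -28049/44/4233 = -28049*4233/44 = -118731417/44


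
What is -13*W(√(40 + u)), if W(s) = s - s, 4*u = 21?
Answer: 0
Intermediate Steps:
u = 21/4 (u = (¼)*21 = 21/4 ≈ 5.2500)
W(s) = 0
-13*W(√(40 + u)) = -13*0 = 0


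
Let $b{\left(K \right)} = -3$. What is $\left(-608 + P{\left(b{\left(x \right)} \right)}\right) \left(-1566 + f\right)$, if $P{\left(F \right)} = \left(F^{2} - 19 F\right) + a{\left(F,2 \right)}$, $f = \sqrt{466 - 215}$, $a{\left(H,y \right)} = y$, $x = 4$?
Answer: $845640 - 540 \sqrt{251} \approx 8.3709 \cdot 10^{5}$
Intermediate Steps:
$f = \sqrt{251} \approx 15.843$
$P{\left(F \right)} = 2 + F^{2} - 19 F$ ($P{\left(F \right)} = \left(F^{2} - 19 F\right) + 2 = 2 + F^{2} - 19 F$)
$\left(-608 + P{\left(b{\left(x \right)} \right)}\right) \left(-1566 + f\right) = \left(-608 + \left(2 + \left(-3\right)^{2} - -57\right)\right) \left(-1566 + \sqrt{251}\right) = \left(-608 + \left(2 + 9 + 57\right)\right) \left(-1566 + \sqrt{251}\right) = \left(-608 + 68\right) \left(-1566 + \sqrt{251}\right) = - 540 \left(-1566 + \sqrt{251}\right) = 845640 - 540 \sqrt{251}$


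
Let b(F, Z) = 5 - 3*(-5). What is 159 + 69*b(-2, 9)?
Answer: 1539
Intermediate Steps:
b(F, Z) = 20 (b(F, Z) = 5 + 15 = 20)
159 + 69*b(-2, 9) = 159 + 69*20 = 159 + 1380 = 1539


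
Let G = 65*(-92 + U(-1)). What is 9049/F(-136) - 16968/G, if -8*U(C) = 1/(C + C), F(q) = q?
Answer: -828297767/13003640 ≈ -63.697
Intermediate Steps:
U(C) = -1/(16*C) (U(C) = -1/(8*(C + C)) = -1/(2*C)/8 = -1/(16*C))
G = -95615/16 (G = 65*(-92 - 1/16/(-1)) = 65*(-92 - 1/16*(-1)) = 65*(-92 + 1/16) = 65*(-1471/16) = -95615/16 ≈ -5975.9)
9049/F(-136) - 16968/G = 9049/(-136) - 16968/(-95615/16) = 9049*(-1/136) - 16968*(-16/95615) = -9049/136 + 271488/95615 = -828297767/13003640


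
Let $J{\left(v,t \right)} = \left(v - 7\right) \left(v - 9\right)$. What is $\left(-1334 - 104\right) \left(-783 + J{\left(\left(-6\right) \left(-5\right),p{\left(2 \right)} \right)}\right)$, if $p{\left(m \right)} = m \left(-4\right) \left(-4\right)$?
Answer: $431400$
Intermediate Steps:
$p{\left(m \right)} = 16 m$ ($p{\left(m \right)} = - 4 m \left(-4\right) = 16 m$)
$J{\left(v,t \right)} = \left(-9 + v\right) \left(-7 + v\right)$ ($J{\left(v,t \right)} = \left(-7 + v\right) \left(-9 + v\right) = \left(-9 + v\right) \left(-7 + v\right)$)
$\left(-1334 - 104\right) \left(-783 + J{\left(\left(-6\right) \left(-5\right),p{\left(2 \right)} \right)}\right) = \left(-1334 - 104\right) \left(-783 + \left(63 + \left(\left(-6\right) \left(-5\right)\right)^{2} - 16 \left(\left(-6\right) \left(-5\right)\right)\right)\right) = - 1438 \left(-783 + \left(63 + 30^{2} - 480\right)\right) = - 1438 \left(-783 + \left(63 + 900 - 480\right)\right) = - 1438 \left(-783 + 483\right) = \left(-1438\right) \left(-300\right) = 431400$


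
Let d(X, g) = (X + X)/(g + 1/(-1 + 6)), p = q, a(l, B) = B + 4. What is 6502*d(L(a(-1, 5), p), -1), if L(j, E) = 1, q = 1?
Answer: -16255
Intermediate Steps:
a(l, B) = 4 + B
p = 1
d(X, g) = 2*X/(⅕ + g) (d(X, g) = (2*X)/(g + 1/5) = (2*X)/(g + ⅕) = (2*X)/(⅕ + g) = 2*X/(⅕ + g))
6502*d(L(a(-1, 5), p), -1) = 6502*(10*1/(1 + 5*(-1))) = 6502*(10*1/(1 - 5)) = 6502*(10*1/(-4)) = 6502*(10*1*(-¼)) = 6502*(-5/2) = -16255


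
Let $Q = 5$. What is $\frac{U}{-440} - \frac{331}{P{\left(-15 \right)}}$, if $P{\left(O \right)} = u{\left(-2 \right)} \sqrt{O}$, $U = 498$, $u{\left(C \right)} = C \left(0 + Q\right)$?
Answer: $- \frac{249}{220} - \frac{331 i \sqrt{15}}{150} \approx -1.1318 - 8.5464 i$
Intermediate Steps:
$u{\left(C \right)} = 5 C$ ($u{\left(C \right)} = C \left(0 + 5\right) = C 5 = 5 C$)
$P{\left(O \right)} = - 10 \sqrt{O}$ ($P{\left(O \right)} = 5 \left(-2\right) \sqrt{O} = - 10 \sqrt{O}$)
$\frac{U}{-440} - \frac{331}{P{\left(-15 \right)}} = \frac{498}{-440} - \frac{331}{\left(-10\right) \sqrt{-15}} = 498 \left(- \frac{1}{440}\right) - \frac{331}{\left(-10\right) i \sqrt{15}} = - \frac{249}{220} - \frac{331}{\left(-10\right) i \sqrt{15}} = - \frac{249}{220} - 331 \frac{i \sqrt{15}}{150} = - \frac{249}{220} - \frac{331 i \sqrt{15}}{150}$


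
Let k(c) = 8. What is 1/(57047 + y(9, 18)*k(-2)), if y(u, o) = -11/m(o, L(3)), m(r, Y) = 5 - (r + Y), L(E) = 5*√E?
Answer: 893927/51006731821 + 220*√3/153020195463 ≈ 1.7528e-5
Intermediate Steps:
m(r, Y) = 5 - Y - r (m(r, Y) = 5 - (Y + r) = 5 + (-Y - r) = 5 - Y - r)
y(u, o) = -11/(5 - o - 5*√3) (y(u, o) = -11/(5 - 5*√3 - o) = -11/(5 - o - 5*√3))
1/(57047 + y(9, 18)*k(-2)) = 1/(57047 + (11/(-5 + 18 + 5*√3))*8) = 1/(57047 + (11/(13 + 5*√3))*8) = 1/(57047 + 88/(13 + 5*√3))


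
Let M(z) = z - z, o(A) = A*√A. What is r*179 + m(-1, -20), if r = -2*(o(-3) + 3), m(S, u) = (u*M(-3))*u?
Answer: -1074 + 1074*I*√3 ≈ -1074.0 + 1860.2*I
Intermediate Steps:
o(A) = A^(3/2)
M(z) = 0
m(S, u) = 0 (m(S, u) = (u*0)*u = 0*u = 0)
r = -6 + 6*I*√3 (r = -2*((-3)^(3/2) + 3) = -2*(-3*I*√3 + 3) = -2*(3 - 3*I*√3) = -6 + 6*I*√3 ≈ -6.0 + 10.392*I)
r*179 + m(-1, -20) = (-6 + 6*I*√3)*179 + 0 = (-1074 + 1074*I*√3) + 0 = -1074 + 1074*I*√3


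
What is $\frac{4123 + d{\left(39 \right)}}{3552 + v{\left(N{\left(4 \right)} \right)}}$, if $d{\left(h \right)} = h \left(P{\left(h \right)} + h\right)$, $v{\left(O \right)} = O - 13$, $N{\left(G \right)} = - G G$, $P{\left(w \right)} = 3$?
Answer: $\frac{5761}{3523} \approx 1.6353$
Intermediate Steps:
$N{\left(G \right)} = - G^{2}$
$v{\left(O \right)} = -13 + O$ ($v{\left(O \right)} = O - 13 = -13 + O$)
$d{\left(h \right)} = h \left(3 + h\right)$
$\frac{4123 + d{\left(39 \right)}}{3552 + v{\left(N{\left(4 \right)} \right)}} = \frac{4123 + 39 \left(3 + 39\right)}{3552 - 29} = \frac{4123 + 39 \cdot 42}{3552 - 29} = \frac{4123 + 1638}{3552 - 29} = \frac{5761}{3552 - 29} = \frac{5761}{3523}$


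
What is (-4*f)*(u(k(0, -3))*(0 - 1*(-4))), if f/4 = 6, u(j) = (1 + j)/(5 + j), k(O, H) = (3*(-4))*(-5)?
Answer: -23424/65 ≈ -360.37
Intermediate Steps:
k(O, H) = 60 (k(O, H) = -12*(-5) = 60)
u(j) = (1 + j)/(5 + j)
f = 24 (f = 4*6 = 24)
(-4*f)*(u(k(0, -3))*(0 - 1*(-4))) = (-4*24)*(((1 + 60)/(5 + 60))*(0 - 1*(-4))) = -96*61/65*(0 + 4) = -96*(1/65)*61*4 = -5856*4/65 = -96*244/65 = -23424/65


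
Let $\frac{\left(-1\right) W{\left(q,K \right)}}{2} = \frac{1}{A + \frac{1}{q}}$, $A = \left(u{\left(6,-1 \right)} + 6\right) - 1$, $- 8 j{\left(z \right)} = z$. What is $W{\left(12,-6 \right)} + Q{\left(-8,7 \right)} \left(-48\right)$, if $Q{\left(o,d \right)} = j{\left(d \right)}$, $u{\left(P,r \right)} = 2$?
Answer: $\frac{3546}{85} \approx 41.718$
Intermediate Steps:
$j{\left(z \right)} = - \frac{z}{8}$
$A = 7$ ($A = \left(2 + 6\right) - 1 = 8 - 1 = 7$)
$W{\left(q,K \right)} = - \frac{2}{7 + \frac{1}{q}}$
$Q{\left(o,d \right)} = - \frac{d}{8}$
$W{\left(12,-6 \right)} + Q{\left(-8,7 \right)} \left(-48\right) = \left(-2\right) 12 \frac{1}{1 + 7 \cdot 12} + \left(- \frac{1}{8}\right) 7 \left(-48\right) = \left(-2\right) 12 \frac{1}{1 + 84} - -42 = \left(-2\right) 12 \cdot \frac{1}{85} + 42 = - \frac{24}{85} + 42 = \frac{3546}{85}$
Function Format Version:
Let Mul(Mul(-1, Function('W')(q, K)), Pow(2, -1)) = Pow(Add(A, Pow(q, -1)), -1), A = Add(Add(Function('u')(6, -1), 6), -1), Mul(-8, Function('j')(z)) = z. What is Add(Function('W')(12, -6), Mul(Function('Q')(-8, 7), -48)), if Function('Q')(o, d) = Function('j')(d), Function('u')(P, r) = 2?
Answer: Rational(3546, 85) ≈ 41.718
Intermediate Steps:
Function('j')(z) = Mul(Rational(-1, 8), z)
A = 7 (A = Add(Add(2, 6), -1) = Add(8, -1) = 7)
Function('W')(q, K) = Mul(-2, Pow(Add(7, Pow(q, -1)), -1))
Function('Q')(o, d) = Mul(Rational(-1, 8), d)
Add(Function('W')(12, -6), Mul(Function('Q')(-8, 7), -48)) = Add(Mul(-2, 12, Pow(Add(1, Mul(7, 12)), -1)), Mul(Mul(Rational(-1, 8), 7), -48)) = Add(Mul(-2, 12, Pow(Add(1, 84), -1)), Mul(Rational(-7, 8), -48)) = Add(Mul(-2, 12, Pow(85, -1)), 42) = Add(Mul(-2, 12, Rational(1, 85)), 42) = Add(Rational(-24, 85), 42) = Rational(3546, 85)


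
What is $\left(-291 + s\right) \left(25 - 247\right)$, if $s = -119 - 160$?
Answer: $126540$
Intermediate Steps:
$s = -279$
$\left(-291 + s\right) \left(25 - 247\right) = \left(-291 - 279\right) \left(25 - 247\right) = - 570 \left(25 - 247\right) = \left(-570\right) \left(-222\right) = 126540$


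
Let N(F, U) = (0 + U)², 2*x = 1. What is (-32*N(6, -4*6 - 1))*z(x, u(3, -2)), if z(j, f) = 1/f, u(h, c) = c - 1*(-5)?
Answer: -20000/3 ≈ -6666.7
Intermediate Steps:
u(h, c) = 5 + c (u(h, c) = c + 5 = 5 + c)
x = ½ (x = (½)*1 = ½ ≈ 0.50000)
N(F, U) = U²
(-32*N(6, -4*6 - 1))*z(x, u(3, -2)) = (-32*(-4*6 - 1)²)/(5 - 2) = -32*(-24 - 1)²/3 = -32*(-25)²*(⅓) = -32*625*(⅓) = -20000*⅓ = -20000/3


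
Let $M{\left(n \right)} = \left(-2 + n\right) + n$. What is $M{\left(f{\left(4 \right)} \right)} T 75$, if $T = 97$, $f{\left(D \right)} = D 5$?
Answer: $276450$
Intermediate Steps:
$f{\left(D \right)} = 5 D$
$M{\left(n \right)} = -2 + 2 n$
$M{\left(f{\left(4 \right)} \right)} T 75 = \left(-2 + 2 \cdot 5 \cdot 4\right) 97 \cdot 75 = \left(-2 + 2 \cdot 20\right) 97 \cdot 75 = \left(-2 + 40\right) 97 \cdot 75 = 38 \cdot 97 \cdot 75 = 3686 \cdot 75 = 276450$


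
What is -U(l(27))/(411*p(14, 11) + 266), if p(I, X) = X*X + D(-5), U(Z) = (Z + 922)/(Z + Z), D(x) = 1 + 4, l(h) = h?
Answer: -73/216216 ≈ -0.00033763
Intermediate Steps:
D(x) = 5
U(Z) = (922 + Z)/(2*Z) (U(Z) = (922 + Z)/((2*Z)) = (922 + Z)*(1/(2*Z)) = (922 + Z)/(2*Z))
p(I, X) = 5 + X**2 (p(I, X) = X*X + 5 = X**2 + 5 = 5 + X**2)
-U(l(27))/(411*p(14, 11) + 266) = -(1/2)*(922 + 27)/27/(411*(5 + 11**2) + 266) = -(1/2)*(1/27)*949/(411*(5 + 121) + 266) = -949/(54*(411*126 + 266)) = -949/(54*(51786 + 266)) = -949/(54*52052) = -1*73/216216 = -73/216216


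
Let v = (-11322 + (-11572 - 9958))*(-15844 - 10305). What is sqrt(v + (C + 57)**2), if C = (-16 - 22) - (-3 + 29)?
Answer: sqrt(859046997) ≈ 29310.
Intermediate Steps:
C = -64 (C = -38 - 1*26 = -38 - 26 = -64)
v = 859046948 (v = (-11322 - 21530)*(-26149) = -32852*(-26149) = 859046948)
sqrt(v + (C + 57)**2) = sqrt(859046948 + (-64 + 57)**2) = sqrt(859046948 + (-7)**2) = sqrt(859046948 + 49) = sqrt(859046997)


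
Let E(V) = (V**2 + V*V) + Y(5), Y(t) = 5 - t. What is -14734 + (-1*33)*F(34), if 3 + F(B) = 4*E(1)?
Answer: -14899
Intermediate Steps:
E(V) = 2*V**2 (E(V) = (V**2 + V*V) + (5 - 1*5) = (V**2 + V**2) + (5 - 5) = 2*V**2 + 0 = 2*V**2)
F(B) = 5 (F(B) = -3 + 4*(2*1**2) = -3 + 4*(2*1) = -3 + 4*2 = -3 + 8 = 5)
-14734 + (-1*33)*F(34) = -14734 - 1*33*5 = -14734 - 33*5 = -14734 - 165 = -14899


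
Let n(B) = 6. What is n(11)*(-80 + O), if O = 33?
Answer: -282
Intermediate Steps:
n(11)*(-80 + O) = 6*(-80 + 33) = 6*(-47) = -282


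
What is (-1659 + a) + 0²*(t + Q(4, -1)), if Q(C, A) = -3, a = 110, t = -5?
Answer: -1549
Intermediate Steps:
(-1659 + a) + 0²*(t + Q(4, -1)) = (-1659 + 110) + 0²*(-5 - 3) = -1549 + 0*(-8) = -1549 + 0 = -1549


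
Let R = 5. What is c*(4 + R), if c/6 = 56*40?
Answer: 120960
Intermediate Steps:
c = 13440 (c = 6*(56*40) = 6*2240 = 13440)
c*(4 + R) = 13440*(4 + 5) = 13440*9 = 120960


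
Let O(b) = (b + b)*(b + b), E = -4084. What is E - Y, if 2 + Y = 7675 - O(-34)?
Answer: -7133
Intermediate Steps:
O(b) = 4*b**2 (O(b) = (2*b)*(2*b) = 4*b**2)
Y = 3049 (Y = -2 + (7675 - 4*(-34)**2) = -2 + (7675 - 4*1156) = -2 + (7675 - 1*4624) = -2 + (7675 - 4624) = -2 + 3051 = 3049)
E - Y = -4084 - 1*3049 = -4084 - 3049 = -7133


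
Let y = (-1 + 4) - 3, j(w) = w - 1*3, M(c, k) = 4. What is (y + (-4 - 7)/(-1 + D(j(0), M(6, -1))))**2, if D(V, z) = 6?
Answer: 121/25 ≈ 4.8400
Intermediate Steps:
j(w) = -3 + w (j(w) = w - 3 = -3 + w)
y = 0 (y = 3 - 3 = 0)
(y + (-4 - 7)/(-1 + D(j(0), M(6, -1))))**2 = (0 + (-4 - 7)/(-1 + 6))**2 = (0 - 11/5)**2 = (-11/5)**2 = 121/25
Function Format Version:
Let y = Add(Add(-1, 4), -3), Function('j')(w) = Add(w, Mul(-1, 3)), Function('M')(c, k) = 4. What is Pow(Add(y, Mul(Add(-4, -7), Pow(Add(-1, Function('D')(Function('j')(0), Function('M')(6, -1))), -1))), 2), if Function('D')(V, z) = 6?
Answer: Rational(121, 25) ≈ 4.8400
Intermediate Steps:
Function('j')(w) = Add(-3, w) (Function('j')(w) = Add(w, -3) = Add(-3, w))
y = 0 (y = Add(3, -3) = 0)
Pow(Add(y, Mul(Add(-4, -7), Pow(Add(-1, Function('D')(Function('j')(0), Function('M')(6, -1))), -1))), 2) = Pow(Add(0, Mul(Add(-4, -7), Pow(Add(-1, 6), -1))), 2) = Pow(Add(0, Mul(-11, Pow(5, -1))), 2) = Pow(Add(0, Mul(-11, Rational(1, 5))), 2) = Pow(Add(0, Rational(-11, 5)), 2) = Pow(Rational(-11, 5), 2) = Rational(121, 25)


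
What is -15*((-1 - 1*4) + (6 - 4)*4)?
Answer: -45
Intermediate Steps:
-15*((-1 - 1*4) + (6 - 4)*4) = -15*((-1 - 4) + 2*4) = -15*(-5 + 8) = -15*3 = -45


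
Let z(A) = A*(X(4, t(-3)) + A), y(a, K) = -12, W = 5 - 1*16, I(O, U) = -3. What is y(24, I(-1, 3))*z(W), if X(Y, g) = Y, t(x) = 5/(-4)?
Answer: -924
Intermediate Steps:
t(x) = -5/4 (t(x) = 5*(-1/4) = -5/4)
W = -11 (W = 5 - 16 = -11)
z(A) = A*(4 + A)
y(24, I(-1, 3))*z(W) = -(-132)*(4 - 11) = -(-132)*(-7) = -12*77 = -924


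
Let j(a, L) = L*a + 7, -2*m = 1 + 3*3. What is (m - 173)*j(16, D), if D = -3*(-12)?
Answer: -103774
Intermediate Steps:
D = 36
m = -5 (m = -(1 + 3*3)/2 = -(1 + 9)/2 = -1/2*10 = -5)
j(a, L) = 7 + L*a
(m - 173)*j(16, D) = (-5 - 173)*(7 + 36*16) = -178*(7 + 576) = -178*583 = -103774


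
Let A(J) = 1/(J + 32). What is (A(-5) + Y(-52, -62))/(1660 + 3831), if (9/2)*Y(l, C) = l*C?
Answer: 19345/148257 ≈ 0.13048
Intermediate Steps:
A(J) = 1/(32 + J)
Y(l, C) = 2*C*l/9 (Y(l, C) = 2*(l*C)/9 = 2*(C*l)/9 = 2*C*l/9)
(A(-5) + Y(-52, -62))/(1660 + 3831) = (1/(32 - 5) + (2/9)*(-62)*(-52))/(1660 + 3831) = (1/27 + 6448/9)/5491 = (1/27 + 6448/9)*(1/5491) = (19345/27)*(1/5491) = 19345/148257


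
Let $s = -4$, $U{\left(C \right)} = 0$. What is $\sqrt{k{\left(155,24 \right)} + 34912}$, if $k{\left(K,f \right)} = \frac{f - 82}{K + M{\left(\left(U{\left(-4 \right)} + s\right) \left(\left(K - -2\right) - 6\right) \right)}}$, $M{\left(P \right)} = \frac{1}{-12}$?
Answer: $\frac{2 \sqrt{178476958}}{143} \approx 186.85$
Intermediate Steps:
$M{\left(P \right)} = - \frac{1}{12}$
$k{\left(K,f \right)} = \frac{-82 + f}{- \frac{1}{12} + K}$ ($k{\left(K,f \right)} = \frac{f - 82}{K - \frac{1}{12}} = \frac{-82 + f}{- \frac{1}{12} + K}$)
$\sqrt{k{\left(155,24 \right)} + 34912} = \sqrt{\frac{12 \left(-82 + 24\right)}{-1 + 12 \cdot 155} + 34912} = \sqrt{12 \frac{1}{-1 + 1860} \left(-58\right) + 34912} = \sqrt{12 \cdot \frac{1}{1859} \left(-58\right) + 34912} = \sqrt{- \frac{696}{1859} + 34912} = \sqrt{\frac{64900712}{1859}} = \frac{2 \sqrt{178476958}}{143}$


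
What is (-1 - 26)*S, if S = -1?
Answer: 27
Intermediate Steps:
(-1 - 26)*S = (-1 - 26)*(-1) = -27*(-1) = 27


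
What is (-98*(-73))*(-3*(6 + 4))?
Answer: -214620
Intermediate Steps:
(-98*(-73))*(-3*(6 + 4)) = 7154*(-3*10) = 7154*(-30) = -214620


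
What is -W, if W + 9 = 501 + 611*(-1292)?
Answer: 788920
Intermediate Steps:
W = -788920 (W = -9 + (501 + 611*(-1292)) = -9 + (501 - 789412) = -9 - 788911 = -788920)
-W = -1*(-788920) = 788920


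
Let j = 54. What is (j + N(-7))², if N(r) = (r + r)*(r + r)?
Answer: 62500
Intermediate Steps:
N(r) = 4*r² (N(r) = (2*r)*(2*r) = 4*r²)
(j + N(-7))² = (54 + 4*(-7)²)² = (54 + 4*49)² = (54 + 196)² = 250² = 62500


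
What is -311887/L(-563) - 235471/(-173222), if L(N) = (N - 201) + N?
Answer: 54338159931/229865594 ≈ 236.39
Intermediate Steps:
L(N) = -201 + 2*N (L(N) = (-201 + N) + N = -201 + 2*N)
-311887/L(-563) - 235471/(-173222) = -311887/(-201 + 2*(-563)) - 235471/(-173222) = -311887/(-201 - 1126) - 235471*(-1/173222) = -311887/(-1327) + 235471/173222 = -311887*(-1/1327) + 235471/173222 = 311887/1327 + 235471/173222 = 54338159931/229865594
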